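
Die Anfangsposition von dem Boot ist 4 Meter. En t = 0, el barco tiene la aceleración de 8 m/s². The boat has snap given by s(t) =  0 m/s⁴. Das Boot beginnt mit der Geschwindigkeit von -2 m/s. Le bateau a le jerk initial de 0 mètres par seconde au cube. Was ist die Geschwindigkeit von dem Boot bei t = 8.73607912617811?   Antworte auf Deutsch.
Ausgehend von dem Snap s(t) = 0, nehmen wir 3 Stammfunktionen. Das Integral von dem Snap ist der Ruck. Mit j(0) = 0 erhalten wir j(t) = 0. Die Stammfunktion von dem Ruck ist die Beschleunigung. Mit a(0) = 8 erhalten wir a(t) = 8. Die Stammfunktion von der Beschleunigung, mit v(0) = -2, ergibt die Geschwindigkeit: v(t) = 8·t - 2. Mit v(t) = 8·t - 2 und Einsetzen von t = 8.73607912617811, finden wir v = 67.8886330094249.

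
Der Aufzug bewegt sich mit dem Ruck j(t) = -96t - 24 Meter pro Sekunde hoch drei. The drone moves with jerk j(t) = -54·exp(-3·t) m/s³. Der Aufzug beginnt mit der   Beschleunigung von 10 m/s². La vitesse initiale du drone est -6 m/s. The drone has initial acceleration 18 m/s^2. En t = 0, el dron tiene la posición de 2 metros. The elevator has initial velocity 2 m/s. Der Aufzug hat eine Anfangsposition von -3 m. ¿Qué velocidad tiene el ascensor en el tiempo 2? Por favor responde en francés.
Nous devons intégrer notre équation du jerk j(t) = -96·t - 24 2 fois. En intégrant le jerk et en utilisant la condition initiale a(0) = 10, nous obtenons a(t) = -48·t^2 - 24·t + 10. En intégrant l'accélération et en utilisant la condition initiale v(0) = 2, nous obtenons v(t) = -16·t^3 - 12·t^2 + 10·t + 2. De l'équation de la vitesse v(t) = -16·t^3 - 12·t^2 + 10·t + 2, nous substituons t = 2 pour obtenir v = -154.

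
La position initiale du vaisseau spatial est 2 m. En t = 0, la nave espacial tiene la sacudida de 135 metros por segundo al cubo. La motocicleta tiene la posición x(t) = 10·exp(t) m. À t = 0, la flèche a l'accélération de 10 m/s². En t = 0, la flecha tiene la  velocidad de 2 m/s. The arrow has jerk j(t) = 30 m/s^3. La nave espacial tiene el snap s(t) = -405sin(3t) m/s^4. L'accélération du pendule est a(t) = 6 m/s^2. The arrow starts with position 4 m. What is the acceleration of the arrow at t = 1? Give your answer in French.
Nous devons trouver la primitive de notre équation du jerk j(t) = 30 1 fois. La primitive du jerk est l'accélération. En utilisant a(0) = 10, nous obtenons a(t) = 30·t + 10. En utilisant a(t) = 30·t + 10 et en substituant t = 1, nous trouvons a = 40.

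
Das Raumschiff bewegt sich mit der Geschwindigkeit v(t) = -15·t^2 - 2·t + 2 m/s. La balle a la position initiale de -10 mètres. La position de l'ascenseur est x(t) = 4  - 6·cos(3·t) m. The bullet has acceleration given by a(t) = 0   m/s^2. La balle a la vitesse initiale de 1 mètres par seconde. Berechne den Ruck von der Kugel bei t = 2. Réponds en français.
Pour résoudre ceci, nous devons prendre 1 dérivée de notre équation de l'accélération a(t) = 0. En dérivant l'accélération, nous obtenons le jerk: j(t) = 0. En utilisant j(t) = 0 et en substituant t = 2, nous trouvons j = 0.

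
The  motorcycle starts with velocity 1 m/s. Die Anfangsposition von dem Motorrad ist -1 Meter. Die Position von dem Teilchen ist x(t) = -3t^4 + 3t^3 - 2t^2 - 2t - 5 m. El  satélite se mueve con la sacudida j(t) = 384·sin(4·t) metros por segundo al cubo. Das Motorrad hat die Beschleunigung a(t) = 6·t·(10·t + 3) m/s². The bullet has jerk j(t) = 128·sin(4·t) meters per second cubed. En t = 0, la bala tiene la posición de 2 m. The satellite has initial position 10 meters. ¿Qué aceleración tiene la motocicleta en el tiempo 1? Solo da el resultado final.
a(1) = 78.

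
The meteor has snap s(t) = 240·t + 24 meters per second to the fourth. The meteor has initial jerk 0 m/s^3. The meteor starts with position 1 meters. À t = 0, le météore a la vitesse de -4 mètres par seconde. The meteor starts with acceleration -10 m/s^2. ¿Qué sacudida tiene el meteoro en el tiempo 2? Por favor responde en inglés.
To solve this, we need to take 1 antiderivative of our snap equation s(t) = 240·t + 24. The antiderivative of snap is jerk. Using j(0) = 0, we get j(t) = 24·t·(5·t + 1). We have jerk j(t) = 24·t·(5·t + 1). Substituting t = 2: j(2) = 528.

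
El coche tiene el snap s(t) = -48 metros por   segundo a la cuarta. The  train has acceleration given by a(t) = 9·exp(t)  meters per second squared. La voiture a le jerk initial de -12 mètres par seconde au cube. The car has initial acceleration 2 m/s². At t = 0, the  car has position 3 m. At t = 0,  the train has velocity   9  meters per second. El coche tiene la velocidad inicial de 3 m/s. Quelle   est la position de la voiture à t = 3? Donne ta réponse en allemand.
Um dies zu lösen, müssen wir 4 Stammfunktionen unserer Gleichung für den Snap s(t) = -48 finden. Die Stammfunktion von dem Snap ist der Ruck. Mit j(0) = -12 erhalten wir j(t) = -48·t - 12. Mit ∫j(t)dt und Anwendung von a(0) = 2, finden wir a(t) = -24·t^2 - 12·t + 2. Die Stammfunktion von der Beschleunigung, mit v(0) = 3, ergibt die Geschwindigkeit: v(t) = -8·t^3 - 6·t^2 + 2·t + 3. Das Integral von der Geschwindigkeit ist die Position. Mit x(0) = 3 erhalten wir x(t) = -2·t^4 - 2·t^3 + t^2 + 3·t + 3. Wir haben die Position x(t) = -2·t^4 - 2·t^3 + t^2 + 3·t + 3. Durch Einsetzen von t = 3: x(3) = -195.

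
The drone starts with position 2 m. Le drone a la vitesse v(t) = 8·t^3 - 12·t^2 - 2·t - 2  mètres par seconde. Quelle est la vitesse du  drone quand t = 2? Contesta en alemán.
Aus der Gleichung für die Geschwindigkeit v(t) = 8·t^3 - 12·t^2 - 2·t - 2, setzen wir t = 2 ein und erhalten v = 10.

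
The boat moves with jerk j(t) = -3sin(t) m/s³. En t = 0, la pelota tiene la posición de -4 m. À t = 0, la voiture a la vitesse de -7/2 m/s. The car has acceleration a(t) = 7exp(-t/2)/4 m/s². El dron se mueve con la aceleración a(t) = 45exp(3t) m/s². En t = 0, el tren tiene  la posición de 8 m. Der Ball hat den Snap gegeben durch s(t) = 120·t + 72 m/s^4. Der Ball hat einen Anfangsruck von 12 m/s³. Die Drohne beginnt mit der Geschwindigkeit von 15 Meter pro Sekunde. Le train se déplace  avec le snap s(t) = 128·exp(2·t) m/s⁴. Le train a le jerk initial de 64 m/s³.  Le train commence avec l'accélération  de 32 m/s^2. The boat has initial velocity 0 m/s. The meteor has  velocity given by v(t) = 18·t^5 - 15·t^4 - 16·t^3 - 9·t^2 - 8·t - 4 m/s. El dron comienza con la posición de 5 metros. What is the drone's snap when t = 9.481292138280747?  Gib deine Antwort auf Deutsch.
Um dies zu lösen, müssen wir 2 Ableitungen unserer Gleichung für die Beschleunigung a(t) = 45·exp(3·t) nehmen. Durch Ableiten von der Beschleunigung erhalten wir den Ruck: j(t) = 135·exp(3·t). Die Ableitung von dem Ruck ergibt den Snap: s(t) = 405·exp(3·t). Mit s(t) = 405·exp(3·t) und Einsetzen von t = 9.481292138280747, finden wir s = 913005921212466.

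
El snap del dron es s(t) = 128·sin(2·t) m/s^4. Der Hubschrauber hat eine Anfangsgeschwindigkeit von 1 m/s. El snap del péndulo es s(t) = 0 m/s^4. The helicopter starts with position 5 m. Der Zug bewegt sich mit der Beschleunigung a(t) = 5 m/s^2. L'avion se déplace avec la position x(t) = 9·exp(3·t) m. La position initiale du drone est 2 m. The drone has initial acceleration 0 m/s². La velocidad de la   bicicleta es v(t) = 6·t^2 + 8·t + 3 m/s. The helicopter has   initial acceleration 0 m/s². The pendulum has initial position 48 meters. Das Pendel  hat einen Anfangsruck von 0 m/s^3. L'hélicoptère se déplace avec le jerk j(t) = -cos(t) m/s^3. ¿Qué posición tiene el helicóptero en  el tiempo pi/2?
Debemos encontrar la antiderivada de nuestra ecuación de la sacudida j(t) = -cos(t) 3 veces. La antiderivada de la sacudida, con a(0) = 0, da la aceleración: a(t) = -sin(t). Integrando la aceleración y usando la condición inicial v(0) = 1, obtenemos v(t) = cos(t). Tomando ∫v(t)dt y aplicando x(0) = 5, encontramos x(t) = sin(t) + 5. Usando x(t) = sin(t) + 5 y sustituyendo t = pi/2, encontramos x = 6.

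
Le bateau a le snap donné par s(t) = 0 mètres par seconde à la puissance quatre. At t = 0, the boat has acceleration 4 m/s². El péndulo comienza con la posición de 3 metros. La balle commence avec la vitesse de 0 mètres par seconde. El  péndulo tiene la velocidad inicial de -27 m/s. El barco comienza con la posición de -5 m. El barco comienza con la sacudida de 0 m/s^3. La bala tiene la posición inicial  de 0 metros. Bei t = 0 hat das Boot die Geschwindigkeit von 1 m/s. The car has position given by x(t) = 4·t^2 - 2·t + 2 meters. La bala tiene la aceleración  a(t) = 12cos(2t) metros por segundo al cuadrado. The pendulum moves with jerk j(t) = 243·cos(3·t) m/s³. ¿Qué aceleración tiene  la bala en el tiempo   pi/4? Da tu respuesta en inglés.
We have acceleration a(t) = 12·cos(2·t). Substituting t = pi/4: a(pi/4) = 0.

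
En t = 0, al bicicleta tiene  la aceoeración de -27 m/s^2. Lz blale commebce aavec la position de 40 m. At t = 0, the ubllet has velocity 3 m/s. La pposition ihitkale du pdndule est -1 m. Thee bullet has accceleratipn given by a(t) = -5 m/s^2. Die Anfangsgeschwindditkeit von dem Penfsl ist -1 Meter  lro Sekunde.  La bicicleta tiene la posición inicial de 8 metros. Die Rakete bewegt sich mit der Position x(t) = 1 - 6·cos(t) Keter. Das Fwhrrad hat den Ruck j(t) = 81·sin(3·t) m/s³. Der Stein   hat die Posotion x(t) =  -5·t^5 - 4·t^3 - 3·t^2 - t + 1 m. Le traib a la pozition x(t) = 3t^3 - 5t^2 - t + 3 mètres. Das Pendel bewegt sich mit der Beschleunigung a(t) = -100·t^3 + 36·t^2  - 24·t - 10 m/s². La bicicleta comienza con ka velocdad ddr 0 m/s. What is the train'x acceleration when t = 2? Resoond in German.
Um dies zu lösen, müssen wir 2 Ableitungen unserer Gleichung für die Position x(t) = 3·t^3 - 5·t^2 - t + 3 nehmen. Die Ableitung von der Position ergibt die Geschwindigkeit: v(t) = 9·t^2 - 10·t - 1. Durch Ableiten von der Geschwindigkeit erhalten wir die Beschleunigung: a(t) = 18·t - 10. Aus der Gleichung für die Beschleunigung a(t) = 18·t - 10, setzen wir t = 2 ein und erhalten a = 26.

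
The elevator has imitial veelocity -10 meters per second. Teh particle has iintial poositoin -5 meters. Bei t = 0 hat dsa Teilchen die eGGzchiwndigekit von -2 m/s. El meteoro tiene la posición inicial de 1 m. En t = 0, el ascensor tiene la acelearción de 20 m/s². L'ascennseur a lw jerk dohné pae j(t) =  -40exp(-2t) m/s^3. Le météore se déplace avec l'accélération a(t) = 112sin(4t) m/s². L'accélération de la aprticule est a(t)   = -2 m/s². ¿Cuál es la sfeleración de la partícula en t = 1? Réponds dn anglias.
We have acceleration a(t) = -2. Substituting t = 1: a(1) = -2.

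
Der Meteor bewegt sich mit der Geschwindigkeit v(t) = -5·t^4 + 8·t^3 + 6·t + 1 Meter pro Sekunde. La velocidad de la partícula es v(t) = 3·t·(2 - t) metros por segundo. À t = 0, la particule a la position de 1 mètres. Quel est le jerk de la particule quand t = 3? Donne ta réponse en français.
En partant de la vitesse v(t) = 3·t·(2 - t), nous prenons 2 dérivées. En dérivant la vitesse, nous obtenons l'accélération: a(t) = 6 - 6·t. La dérivée de l'accélération donne le jerk: j(t) = -6. De l'équation du jerk j(t) = -6, nous substituons t = 3 pour obtenir j = -6.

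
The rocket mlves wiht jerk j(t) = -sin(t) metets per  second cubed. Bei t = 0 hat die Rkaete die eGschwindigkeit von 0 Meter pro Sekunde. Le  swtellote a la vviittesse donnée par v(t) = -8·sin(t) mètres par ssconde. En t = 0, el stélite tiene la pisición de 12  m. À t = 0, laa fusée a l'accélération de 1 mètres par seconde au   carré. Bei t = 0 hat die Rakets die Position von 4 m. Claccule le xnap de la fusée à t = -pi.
Nous devons dériver notre équation du jerk j(t) = -sin(t) 1 fois. La dérivée du jerk donne le snap: s(t) = -cos(t). De l'équation du snap s(t) = -cos(t), nous substituons t = -pi pour obtenir s = 1.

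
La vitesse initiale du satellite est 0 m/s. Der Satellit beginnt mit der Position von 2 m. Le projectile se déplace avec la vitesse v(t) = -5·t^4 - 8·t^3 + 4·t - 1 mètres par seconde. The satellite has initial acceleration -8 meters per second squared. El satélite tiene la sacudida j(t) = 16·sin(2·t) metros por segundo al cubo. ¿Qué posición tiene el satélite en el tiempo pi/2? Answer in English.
To solve this, we need to take 3 integrals of our jerk equation j(t) = 16·sin(2·t). Integrating jerk and using the initial condition a(0) = -8, we get a(t) = -8·cos(2·t). Integrating acceleration and using the initial condition v(0) = 0, we get v(t) = -4·sin(2·t). The antiderivative of velocity is position. Using x(0) = 2, we get x(t) = 2·cos(2·t). Using x(t) = 2·cos(2·t) and substituting t = pi/2, we find x = -2.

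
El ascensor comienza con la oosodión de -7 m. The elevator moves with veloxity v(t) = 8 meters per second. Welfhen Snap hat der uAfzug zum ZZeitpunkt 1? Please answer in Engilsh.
To solve this, we need to take 3 derivatives of our velocity equation v(t) = 8. The derivative of velocity gives acceleration: a(t) = 0. Differentiating acceleration, we get jerk: j(t) = 0. The derivative of jerk gives snap: s(t) = 0. We have snap s(t) = 0. Substituting t = 1: s(1) = 0.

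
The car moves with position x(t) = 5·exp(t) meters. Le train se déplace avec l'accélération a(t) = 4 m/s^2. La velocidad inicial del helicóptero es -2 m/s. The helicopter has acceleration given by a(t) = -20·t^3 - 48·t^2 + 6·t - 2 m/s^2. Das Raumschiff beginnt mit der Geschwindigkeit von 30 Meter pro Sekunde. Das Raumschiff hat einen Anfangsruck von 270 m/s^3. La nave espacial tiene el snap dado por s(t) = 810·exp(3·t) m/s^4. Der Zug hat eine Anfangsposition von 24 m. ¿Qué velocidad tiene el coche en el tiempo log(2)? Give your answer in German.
Ausgehend von der Position x(t) = 5·exp(t), nehmen wir 1 Ableitung. Durch Ableiten von der Position erhalten wir die Geschwindigkeit: v(t) = 5·exp(t). Aus der Gleichung für die Geschwindigkeit v(t) = 5·exp(t), setzen wir t = log(2) ein und erhalten v = 10.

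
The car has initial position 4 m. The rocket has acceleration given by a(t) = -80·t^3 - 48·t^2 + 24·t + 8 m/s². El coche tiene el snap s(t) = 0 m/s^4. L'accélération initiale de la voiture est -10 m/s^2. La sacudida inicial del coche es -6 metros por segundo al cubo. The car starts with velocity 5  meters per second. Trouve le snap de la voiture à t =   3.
En utilisant s(t) = 0 et en substituant t = 3, nous trouvons s = 0.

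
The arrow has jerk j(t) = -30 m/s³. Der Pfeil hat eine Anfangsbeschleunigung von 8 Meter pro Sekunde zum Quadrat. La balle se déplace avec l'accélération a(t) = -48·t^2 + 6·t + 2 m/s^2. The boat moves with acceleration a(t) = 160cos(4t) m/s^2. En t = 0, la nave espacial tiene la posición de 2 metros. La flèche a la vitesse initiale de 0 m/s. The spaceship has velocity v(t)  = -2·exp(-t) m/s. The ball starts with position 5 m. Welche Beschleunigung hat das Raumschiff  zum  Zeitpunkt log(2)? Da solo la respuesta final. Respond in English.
a(log(2)) = 1.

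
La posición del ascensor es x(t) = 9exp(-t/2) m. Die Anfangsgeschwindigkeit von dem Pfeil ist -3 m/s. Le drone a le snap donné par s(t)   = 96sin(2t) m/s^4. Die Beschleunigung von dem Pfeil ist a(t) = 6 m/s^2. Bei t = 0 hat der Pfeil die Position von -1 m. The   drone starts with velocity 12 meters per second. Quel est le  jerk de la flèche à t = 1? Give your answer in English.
To solve this, we need to take 1 derivative of our acceleration equation a(t) = 6. The derivative of acceleration gives jerk: j(t) = 0. From the given jerk equation j(t) = 0, we substitute t = 1 to get j = 0.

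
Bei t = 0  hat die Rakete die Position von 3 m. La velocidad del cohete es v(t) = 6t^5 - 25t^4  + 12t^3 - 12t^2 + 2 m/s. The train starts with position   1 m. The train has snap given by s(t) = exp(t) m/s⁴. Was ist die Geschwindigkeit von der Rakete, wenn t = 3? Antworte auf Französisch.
Nous avons la vitesse v(t) = 6·t^5 - 25·t^4 + 12·t^3 - 12·t^2 + 2. En substituant t = 3: v(3) = -349.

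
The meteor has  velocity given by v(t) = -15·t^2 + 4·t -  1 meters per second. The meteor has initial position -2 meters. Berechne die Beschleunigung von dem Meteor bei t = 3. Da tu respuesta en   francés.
Pour résoudre ceci, nous devons prendre 1 dérivée de notre équation de la vitesse v(t) = -15·t^2 + 4·t - 1. En prenant d/dt de v(t), nous trouvons a(t) = 4 - 30·t. Nous avons l'accélération a(t) = 4 - 30·t. En substituant t = 3: a(3) = -86.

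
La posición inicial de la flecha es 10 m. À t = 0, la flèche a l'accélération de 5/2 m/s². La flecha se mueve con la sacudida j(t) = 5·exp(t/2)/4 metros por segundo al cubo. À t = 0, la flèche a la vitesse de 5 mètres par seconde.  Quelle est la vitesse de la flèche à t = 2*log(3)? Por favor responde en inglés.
To find the answer, we compute 2 antiderivatives of j(t) = 5·exp(t/2)/4. The integral of jerk is acceleration. Using a(0) = 5/2, we get a(t) = 5·exp(t/2)/2. Integrating acceleration and using the initial condition v(0) = 5, we get v(t) = 5·exp(t/2). From the given velocity equation v(t) = 5·exp(t/2), we substitute t = 2*log(3) to get v = 15.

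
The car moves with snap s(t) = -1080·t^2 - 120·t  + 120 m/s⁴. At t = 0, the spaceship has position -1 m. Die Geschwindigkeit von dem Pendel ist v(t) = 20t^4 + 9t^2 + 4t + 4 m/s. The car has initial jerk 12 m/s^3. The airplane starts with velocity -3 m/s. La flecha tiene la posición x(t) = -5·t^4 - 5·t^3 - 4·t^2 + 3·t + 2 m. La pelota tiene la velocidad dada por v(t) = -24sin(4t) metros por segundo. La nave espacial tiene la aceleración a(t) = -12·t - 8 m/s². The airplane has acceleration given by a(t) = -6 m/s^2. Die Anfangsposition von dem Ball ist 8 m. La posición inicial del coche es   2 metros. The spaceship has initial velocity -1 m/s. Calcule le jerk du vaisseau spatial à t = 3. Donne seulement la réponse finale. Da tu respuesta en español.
En t = 3, j = -12.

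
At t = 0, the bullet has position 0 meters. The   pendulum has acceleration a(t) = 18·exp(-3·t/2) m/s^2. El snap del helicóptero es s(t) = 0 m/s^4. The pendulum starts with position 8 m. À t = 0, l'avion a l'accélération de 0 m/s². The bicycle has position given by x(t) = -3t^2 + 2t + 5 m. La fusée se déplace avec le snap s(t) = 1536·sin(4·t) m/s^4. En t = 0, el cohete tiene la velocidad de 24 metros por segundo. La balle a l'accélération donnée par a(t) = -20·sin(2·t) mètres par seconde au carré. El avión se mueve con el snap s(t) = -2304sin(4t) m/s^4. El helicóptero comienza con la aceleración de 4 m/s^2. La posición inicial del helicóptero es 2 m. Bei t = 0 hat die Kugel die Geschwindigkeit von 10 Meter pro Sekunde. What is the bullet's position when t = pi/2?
We need to integrate our acceleration equation a(t) = -20·sin(2·t) 2 times. The integral of acceleration is velocity. Using v(0) = 10, we get v(t) = 10·cos(2·t). Finding the integral of v(t) and using x(0) = 0: x(t) = 5·sin(2·t). Using x(t) = 5·sin(2·t) and substituting t = pi/2, we find x = 0.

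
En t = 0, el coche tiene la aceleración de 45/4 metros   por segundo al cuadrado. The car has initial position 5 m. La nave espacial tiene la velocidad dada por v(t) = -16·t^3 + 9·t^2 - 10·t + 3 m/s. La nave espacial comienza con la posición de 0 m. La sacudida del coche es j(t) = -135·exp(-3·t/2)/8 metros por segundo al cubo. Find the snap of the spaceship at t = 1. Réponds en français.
Pour résoudre ceci, nous devons prendre 3 dérivées de notre équation de la vitesse v(t) = -16·t^3 + 9·t^2 - 10·t + 3. En prenant d/dt de v(t), nous trouvons a(t) = -48·t^2 + 18·t - 10. En dérivant l'accélération, nous obtenons le jerk: j(t) = 18 - 96·t. En dérivant le jerk, nous obtenons le snap: s(t) = -96. De l'équation du snap s(t) = -96, nous substituons t = 1 pour obtenir s = -96.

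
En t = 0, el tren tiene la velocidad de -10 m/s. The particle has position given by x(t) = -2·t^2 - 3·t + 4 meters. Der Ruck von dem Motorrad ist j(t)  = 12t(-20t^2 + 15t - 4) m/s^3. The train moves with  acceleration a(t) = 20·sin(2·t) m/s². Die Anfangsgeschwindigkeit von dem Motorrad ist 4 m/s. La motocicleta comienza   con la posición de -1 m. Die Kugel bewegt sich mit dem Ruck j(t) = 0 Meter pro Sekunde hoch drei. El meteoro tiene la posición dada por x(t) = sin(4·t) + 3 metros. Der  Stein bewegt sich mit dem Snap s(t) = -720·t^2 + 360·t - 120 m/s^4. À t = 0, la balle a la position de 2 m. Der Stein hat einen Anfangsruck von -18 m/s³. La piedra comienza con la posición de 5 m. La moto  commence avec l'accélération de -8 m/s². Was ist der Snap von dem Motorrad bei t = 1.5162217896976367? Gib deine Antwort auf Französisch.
Pour résoudre ceci, nous devons prendre 1 dérivée de notre équation du jerk j(t) = 12·t·(-20·t^2 + 15·t - 4). La dérivée du jerk donne le snap: s(t) = -240·t^2 + 12·t·(15 - 40·t) + 180·t - 48. Nous avons le snap s(t) = -240·t^2 + 12·t·(15 - 40·t) + 180·t - 48. En substituant t = 1.5162217896976367: s(1.5162217896976367) = -1157.38868690766.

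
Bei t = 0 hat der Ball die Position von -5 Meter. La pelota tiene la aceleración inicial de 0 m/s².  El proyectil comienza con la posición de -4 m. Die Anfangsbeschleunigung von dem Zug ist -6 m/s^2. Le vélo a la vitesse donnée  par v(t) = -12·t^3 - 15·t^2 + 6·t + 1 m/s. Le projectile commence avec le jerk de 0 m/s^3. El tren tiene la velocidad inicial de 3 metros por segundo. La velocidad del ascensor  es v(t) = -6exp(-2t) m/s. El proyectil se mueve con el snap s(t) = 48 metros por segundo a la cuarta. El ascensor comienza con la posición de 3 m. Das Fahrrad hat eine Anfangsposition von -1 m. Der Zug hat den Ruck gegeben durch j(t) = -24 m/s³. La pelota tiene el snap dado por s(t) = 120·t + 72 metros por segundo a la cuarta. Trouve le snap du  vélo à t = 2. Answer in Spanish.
Debemos derivar nuestra ecuación de la velocidad v(t) = -12·t^3 - 15·t^2 + 6·t + 1 3 veces. Tomando d/dt de v(t), encontramos a(t) = -36·t^2 - 30·t + 6. Tomando d/dt de a(t), encontramos j(t) = -72·t - 30. Derivando la sacudida, obtenemos el snap: s(t) = -72. De la ecuación del snap s(t) = -72, sustituimos t = 2 para obtener s = -72.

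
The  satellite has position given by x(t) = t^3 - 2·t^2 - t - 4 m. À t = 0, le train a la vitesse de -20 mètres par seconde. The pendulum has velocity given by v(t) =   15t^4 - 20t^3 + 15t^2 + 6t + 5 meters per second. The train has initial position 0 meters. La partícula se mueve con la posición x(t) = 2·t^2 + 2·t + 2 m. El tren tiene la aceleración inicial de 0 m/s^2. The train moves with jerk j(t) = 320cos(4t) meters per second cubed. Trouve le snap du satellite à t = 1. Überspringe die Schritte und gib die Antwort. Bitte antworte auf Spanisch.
s(1) = 0.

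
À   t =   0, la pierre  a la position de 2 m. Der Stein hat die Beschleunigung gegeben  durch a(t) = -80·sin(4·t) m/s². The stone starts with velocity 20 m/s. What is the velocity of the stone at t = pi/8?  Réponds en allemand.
Wir müssen die Stammfunktion unserer Gleichung für die Beschleunigung a(t) = -80·sin(4·t) 1-mal finden. Das Integral von der Beschleunigung ist die Geschwindigkeit. Mit v(0) = 20 erhalten wir v(t) = 20·cos(4·t). Aus der Gleichung für die Geschwindigkeit v(t) = 20·cos(4·t), setzen wir t = pi/8 ein und erhalten v = 0.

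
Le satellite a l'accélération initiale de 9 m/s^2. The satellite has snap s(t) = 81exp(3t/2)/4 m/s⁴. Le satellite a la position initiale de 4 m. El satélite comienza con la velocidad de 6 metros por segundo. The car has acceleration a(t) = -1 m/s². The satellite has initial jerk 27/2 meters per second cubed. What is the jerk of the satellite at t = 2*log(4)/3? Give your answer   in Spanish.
Necesitamos integrar nuestra ecuación del snap s(t) = 81·exp(3·t/2)/4 1 vez. La antiderivada del snap, con j(0) = 27/2, da la sacudida: j(t) = 27·exp(3·t/2)/2. Tenemos la sacudida j(t) = 27·exp(3·t/2)/2. Sustituyendo t = 2*log(4)/3: j(2*log(4)/3) = 54.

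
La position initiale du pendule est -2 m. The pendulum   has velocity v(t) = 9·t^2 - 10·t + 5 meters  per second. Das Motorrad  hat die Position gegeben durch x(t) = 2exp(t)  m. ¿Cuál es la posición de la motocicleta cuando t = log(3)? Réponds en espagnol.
Tenemos la posición x(t) = 2·exp(t). Sustituyendo t = log(3): x(log(3)) = 6.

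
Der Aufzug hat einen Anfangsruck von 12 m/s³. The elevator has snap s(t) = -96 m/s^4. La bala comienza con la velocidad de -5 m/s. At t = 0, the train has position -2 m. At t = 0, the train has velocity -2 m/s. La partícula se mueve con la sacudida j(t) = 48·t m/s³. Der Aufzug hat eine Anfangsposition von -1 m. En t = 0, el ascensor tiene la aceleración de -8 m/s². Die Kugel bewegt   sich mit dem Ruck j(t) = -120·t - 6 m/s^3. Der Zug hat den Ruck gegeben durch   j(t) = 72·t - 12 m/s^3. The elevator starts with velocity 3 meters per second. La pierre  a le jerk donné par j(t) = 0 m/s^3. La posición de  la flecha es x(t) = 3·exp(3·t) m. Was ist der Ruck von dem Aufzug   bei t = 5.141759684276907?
Wir müssen das Integral unserer Gleichung für den Snap s(t) = -96 1-mal finden. Mit ∫s(t)dt und Anwendung von j(0) = 12, finden wir j(t) = 12 - 96·t. Wir haben den Ruck j(t) = 12 - 96·t. Durch Einsetzen von t = 5.141759684276907: j(5.141759684276907) = -481.608929690583.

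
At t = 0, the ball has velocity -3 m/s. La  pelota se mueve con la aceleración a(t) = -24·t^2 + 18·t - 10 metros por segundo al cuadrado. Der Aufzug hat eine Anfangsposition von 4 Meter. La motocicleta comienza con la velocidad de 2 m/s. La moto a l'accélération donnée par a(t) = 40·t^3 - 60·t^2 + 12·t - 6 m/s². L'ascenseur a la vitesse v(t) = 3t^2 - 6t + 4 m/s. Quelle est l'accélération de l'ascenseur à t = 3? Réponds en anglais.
To solve this, we need to take 1 derivative of our velocity equation v(t) = 3·t^2 - 6·t + 4. The derivative of velocity gives acceleration: a(t) = 6·t - 6. We have acceleration a(t) = 6·t - 6. Substituting t = 3: a(3) = 12.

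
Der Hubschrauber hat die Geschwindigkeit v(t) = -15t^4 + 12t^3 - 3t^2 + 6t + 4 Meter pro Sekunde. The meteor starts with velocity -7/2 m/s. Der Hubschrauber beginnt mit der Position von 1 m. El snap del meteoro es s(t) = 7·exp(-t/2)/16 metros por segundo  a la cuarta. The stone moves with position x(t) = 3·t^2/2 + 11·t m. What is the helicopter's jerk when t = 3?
We must differentiate our velocity equation v(t) = -15·t^4 + 12·t^3 - 3·t^2 + 6·t + 4 2 times. The derivative of velocity gives acceleration: a(t) = -60·t^3 + 36·t^2 - 6·t + 6. Differentiating acceleration, we get jerk: j(t) = -180·t^2 + 72·t - 6. Using j(t) = -180·t^2 + 72·t - 6 and substituting t = 3, we find j = -1410.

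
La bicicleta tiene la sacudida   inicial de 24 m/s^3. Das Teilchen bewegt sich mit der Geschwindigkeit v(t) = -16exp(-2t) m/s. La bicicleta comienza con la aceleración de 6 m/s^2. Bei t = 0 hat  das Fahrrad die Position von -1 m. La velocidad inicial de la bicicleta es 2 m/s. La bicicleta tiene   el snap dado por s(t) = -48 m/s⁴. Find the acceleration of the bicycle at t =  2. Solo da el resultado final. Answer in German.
Die Antwort ist -42.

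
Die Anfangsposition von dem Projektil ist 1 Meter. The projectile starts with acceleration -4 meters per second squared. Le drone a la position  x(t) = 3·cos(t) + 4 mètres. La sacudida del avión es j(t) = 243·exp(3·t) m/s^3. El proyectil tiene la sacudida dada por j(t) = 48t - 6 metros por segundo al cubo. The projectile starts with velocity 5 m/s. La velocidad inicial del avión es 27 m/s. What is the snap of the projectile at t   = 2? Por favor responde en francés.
Pour résoudre ceci, nous devons prendre 1 dérivée de notre équation du jerk j(t) = 48·t - 6. En dérivant le jerk, nous obtenons le snap: s(t) = 48. De l'équation du snap s(t) = 48, nous substituons t = 2 pour obtenir s = 48.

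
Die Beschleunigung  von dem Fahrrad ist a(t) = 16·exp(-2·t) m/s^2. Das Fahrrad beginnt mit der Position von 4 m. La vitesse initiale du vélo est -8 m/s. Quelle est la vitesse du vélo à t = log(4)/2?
Nous devons intégrer notre équation de l'accélération a(t) = 16·exp(-2·t) 1 fois. En intégrant l'accélération et en utilisant la condition initiale v(0) = -8, nous obtenons v(t) = -8·exp(-2·t). De l'équation de la vitesse v(t) = -8·exp(-2·t), nous substituons t = log(4)/2 pour obtenir v = -2.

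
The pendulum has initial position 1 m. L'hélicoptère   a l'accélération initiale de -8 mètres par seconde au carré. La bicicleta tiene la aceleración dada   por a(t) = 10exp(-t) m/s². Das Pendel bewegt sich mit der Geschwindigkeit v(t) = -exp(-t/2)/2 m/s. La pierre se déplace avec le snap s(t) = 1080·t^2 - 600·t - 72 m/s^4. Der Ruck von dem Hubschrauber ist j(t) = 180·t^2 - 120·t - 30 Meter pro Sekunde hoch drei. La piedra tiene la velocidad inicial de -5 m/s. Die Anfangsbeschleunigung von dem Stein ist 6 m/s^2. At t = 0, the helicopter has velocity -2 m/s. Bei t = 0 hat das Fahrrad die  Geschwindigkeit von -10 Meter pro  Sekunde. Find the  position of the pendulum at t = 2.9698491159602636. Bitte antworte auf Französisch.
En partant de la vitesse v(t) = -exp(-t/2)/2, nous prenons 1 primitive. En intégrant la vitesse et en utilisant la condition initiale x(0) = 1, nous obtenons x(t) = exp(-t/2). En utilisant x(t) = exp(-t/2) et en substituant t = 2.9698491159602636, nous trouvons x = 0.226519429115139.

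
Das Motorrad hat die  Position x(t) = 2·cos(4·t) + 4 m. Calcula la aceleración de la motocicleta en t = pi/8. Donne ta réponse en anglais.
To solve this, we need to take 2 derivatives of our position equation x(t) = 2·cos(4·t) + 4. The derivative of position gives velocity: v(t) = -8·sin(4·t). Taking d/dt of v(t), we find a(t) = -32·cos(4·t). Using a(t) = -32·cos(4·t) and substituting t = pi/8, we find a = 0.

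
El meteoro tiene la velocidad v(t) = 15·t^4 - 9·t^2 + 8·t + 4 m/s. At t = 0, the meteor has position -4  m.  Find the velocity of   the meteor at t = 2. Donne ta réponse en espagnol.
Usando v(t) = 15·t^4 - 9·t^2 + 8·t + 4 y sustituyendo t = 2, encontramos v = 224.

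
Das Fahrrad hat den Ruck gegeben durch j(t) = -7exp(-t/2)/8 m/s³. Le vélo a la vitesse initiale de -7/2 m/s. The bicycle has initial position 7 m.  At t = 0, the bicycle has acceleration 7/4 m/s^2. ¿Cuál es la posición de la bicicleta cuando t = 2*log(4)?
Partiendo de la sacudida j(t) = -7·exp(-t/2)/8, tomamos 3 antiderivadas. La antiderivada de la sacudida es la aceleración. Usando a(0) = 7/4, obtenemos a(t) = 7·exp(-t/2)/4. La antiderivada de la aceleración, con v(0) = -7/2, da la velocidad: v(t) = -7·exp(-t/2)/2. La antiderivada de la velocidad es la posición. Usando x(0) = 7, obtenemos x(t) = 7·exp(-t/2). Usando x(t) = 7·exp(-t/2) y sustituyendo t = 2*log(4), encontramos x = 7/4.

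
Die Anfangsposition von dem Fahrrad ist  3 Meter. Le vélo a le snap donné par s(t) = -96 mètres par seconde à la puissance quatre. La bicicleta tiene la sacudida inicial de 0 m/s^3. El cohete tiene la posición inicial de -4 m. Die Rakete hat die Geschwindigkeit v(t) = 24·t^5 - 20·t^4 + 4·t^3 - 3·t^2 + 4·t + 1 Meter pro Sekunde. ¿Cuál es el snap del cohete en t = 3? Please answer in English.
Starting from velocity v(t) = 24·t^5 - 20·t^4 + 4·t^3 - 3·t^2 + 4·t + 1, we take 3 derivatives. Differentiating velocity, we get acceleration: a(t) = 120·t^4 - 80·t^3 + 12·t^2 - 6·t + 4. The derivative of acceleration gives jerk: j(t) = 480·t^3 - 240·t^2 + 24·t - 6. Taking d/dt of j(t), we find s(t) = 1440·t^2 - 480·t + 24. We have snap s(t) = 1440·t^2 - 480·t + 24. Substituting t = 3: s(3) = 11544.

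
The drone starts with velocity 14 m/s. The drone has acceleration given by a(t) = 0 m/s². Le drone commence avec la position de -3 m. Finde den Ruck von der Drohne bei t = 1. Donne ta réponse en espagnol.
Partiendo de la aceleración a(t) = 0, tomamos 1 derivada. Tomando d/dt de a(t), encontramos j(t) = 0. Usando j(t) = 0 y sustituyendo t = 1, encontramos j = 0.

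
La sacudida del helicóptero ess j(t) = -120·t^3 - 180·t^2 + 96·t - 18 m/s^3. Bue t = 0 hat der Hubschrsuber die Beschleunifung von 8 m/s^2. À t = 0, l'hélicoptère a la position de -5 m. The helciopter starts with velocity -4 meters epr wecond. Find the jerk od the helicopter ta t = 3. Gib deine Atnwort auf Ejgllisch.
Using j(t) = -120·t^3 - 180·t^2 + 96·t - 18 and substituting t = 3, we find j = -4590.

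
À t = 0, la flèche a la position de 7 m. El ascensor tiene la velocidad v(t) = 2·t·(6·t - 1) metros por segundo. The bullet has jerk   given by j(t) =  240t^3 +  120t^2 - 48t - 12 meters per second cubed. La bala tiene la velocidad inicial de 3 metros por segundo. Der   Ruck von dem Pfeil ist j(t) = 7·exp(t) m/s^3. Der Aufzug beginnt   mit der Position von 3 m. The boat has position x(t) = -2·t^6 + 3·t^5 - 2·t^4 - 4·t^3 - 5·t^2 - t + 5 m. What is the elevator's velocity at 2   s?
Using v(t) = 2·t·(6·t - 1) and substituting t = 2, we find v = 44.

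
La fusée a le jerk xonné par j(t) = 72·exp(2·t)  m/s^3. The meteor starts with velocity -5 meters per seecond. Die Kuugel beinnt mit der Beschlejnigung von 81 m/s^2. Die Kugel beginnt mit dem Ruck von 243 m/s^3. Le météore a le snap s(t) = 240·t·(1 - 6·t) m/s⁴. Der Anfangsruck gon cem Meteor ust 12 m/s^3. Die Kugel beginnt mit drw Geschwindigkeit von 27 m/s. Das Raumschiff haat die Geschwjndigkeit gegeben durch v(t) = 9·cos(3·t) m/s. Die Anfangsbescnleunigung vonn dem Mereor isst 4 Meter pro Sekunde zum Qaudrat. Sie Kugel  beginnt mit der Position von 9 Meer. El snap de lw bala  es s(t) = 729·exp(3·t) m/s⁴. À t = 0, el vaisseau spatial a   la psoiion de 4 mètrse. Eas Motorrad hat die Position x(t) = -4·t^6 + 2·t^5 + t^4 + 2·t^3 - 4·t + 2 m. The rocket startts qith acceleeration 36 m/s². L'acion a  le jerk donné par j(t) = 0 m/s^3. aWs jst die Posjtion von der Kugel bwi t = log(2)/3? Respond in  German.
Wir müssen die Stammfunktion unserer Gleichung für den Snap s(t) = 729·exp(3·t) 4-mal finden. Mit ∫s(t)dt und Anwendung von j(0) = 243, finden wir j(t) = 243·exp(3·t). Durch Integration von dem Ruck und Verwendung der Anfangsbedingung a(0) = 81, erhalten wir a(t) = 81·exp(3·t). Das Integral von der Beschleunigung ist die Geschwindigkeit. Mit v(0) = 27 erhalten wir v(t) = 27·exp(3·t). Durch Integration von der Geschwindigkeit und Verwendung der Anfangsbedingung x(0) = 9, erhalten wir x(t) = 9·exp(3·t). Mit x(t) = 9·exp(3·t) und Einsetzen von t = log(2)/3, finden wir x = 18.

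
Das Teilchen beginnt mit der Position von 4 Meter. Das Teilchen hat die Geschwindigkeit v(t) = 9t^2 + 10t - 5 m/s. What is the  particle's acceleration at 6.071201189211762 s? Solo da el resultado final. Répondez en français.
a(6.071201189211762) = 119.281621405812.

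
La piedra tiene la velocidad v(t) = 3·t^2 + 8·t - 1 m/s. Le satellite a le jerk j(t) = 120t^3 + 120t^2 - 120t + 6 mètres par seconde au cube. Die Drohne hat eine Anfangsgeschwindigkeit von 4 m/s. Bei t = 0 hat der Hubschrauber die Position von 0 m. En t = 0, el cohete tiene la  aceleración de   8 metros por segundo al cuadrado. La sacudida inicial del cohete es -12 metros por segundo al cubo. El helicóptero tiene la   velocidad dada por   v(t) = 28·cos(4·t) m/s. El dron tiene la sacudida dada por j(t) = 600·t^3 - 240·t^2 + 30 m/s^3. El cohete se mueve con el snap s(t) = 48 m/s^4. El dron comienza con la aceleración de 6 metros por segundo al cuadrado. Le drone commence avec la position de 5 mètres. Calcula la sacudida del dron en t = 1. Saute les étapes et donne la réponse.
La respuesta es 390.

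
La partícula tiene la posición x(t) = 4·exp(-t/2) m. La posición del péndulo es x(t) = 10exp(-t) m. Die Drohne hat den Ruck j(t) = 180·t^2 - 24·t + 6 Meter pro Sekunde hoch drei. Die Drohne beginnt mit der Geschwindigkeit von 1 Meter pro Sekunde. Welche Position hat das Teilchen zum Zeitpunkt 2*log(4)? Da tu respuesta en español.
De la ecuación de la posición x(t) = 4·exp(-t/2), sustituimos t = 2*log(4) para obtener x = 1.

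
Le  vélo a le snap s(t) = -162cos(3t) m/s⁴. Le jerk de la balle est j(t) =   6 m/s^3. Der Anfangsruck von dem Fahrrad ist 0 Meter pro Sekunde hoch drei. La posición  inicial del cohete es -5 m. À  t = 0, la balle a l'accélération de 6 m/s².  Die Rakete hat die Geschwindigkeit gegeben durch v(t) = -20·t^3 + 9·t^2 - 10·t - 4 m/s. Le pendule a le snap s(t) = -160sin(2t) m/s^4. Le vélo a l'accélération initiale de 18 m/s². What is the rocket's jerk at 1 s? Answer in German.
Um dies zu lösen, müssen wir 2 Ableitungen unserer Gleichung für die Geschwindigkeit v(t) = -20·t^3 + 9·t^2 - 10·t - 4 nehmen. Mit d/dt von v(t) finden wir a(t) = -60·t^2 + 18·t - 10. Die Ableitung von der Beschleunigung ergibt den Ruck: j(t) = 18 - 120·t. Wir haben den Ruck j(t) = 18 - 120·t. Durch Einsetzen von t = 1: j(1) = -102.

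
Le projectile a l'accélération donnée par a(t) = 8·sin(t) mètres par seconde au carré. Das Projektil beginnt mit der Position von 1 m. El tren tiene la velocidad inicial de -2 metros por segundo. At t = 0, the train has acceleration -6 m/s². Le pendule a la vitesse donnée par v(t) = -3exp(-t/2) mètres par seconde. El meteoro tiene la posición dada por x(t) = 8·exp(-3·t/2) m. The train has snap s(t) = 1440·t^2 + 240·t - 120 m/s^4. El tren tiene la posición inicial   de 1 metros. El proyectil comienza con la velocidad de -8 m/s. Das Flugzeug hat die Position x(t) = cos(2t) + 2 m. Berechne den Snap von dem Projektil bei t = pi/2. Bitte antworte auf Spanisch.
Para resolver esto, necesitamos tomar 2 derivadas de nuestra ecuación de la aceleración a(t) = 8·sin(t). Tomando d/dt de a(t), encontramos j(t) = 8·cos(t). Tomando d/dt de j(t), encontramos s(t) = -8·sin(t). Usando s(t) = -8·sin(t) y sustituyendo t = pi/2, encontramos s = -8.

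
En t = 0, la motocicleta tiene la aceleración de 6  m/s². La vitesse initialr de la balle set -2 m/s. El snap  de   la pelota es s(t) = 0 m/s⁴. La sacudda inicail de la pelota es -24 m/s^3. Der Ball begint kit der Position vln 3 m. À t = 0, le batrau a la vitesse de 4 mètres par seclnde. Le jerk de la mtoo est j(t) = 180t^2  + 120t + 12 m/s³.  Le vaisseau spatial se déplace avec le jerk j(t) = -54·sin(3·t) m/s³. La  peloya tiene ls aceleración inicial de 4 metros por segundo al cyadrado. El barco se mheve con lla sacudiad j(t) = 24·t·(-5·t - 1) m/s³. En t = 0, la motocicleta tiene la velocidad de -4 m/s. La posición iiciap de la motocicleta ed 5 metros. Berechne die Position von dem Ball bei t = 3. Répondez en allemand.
Wir müssen unsere Gleichung für den Snap s(t) = 0 4-mal integrieren. Das Integral von dem Snap, mit j(0) = -24, ergibt den Ruck: j(t) = -24. Mit ∫j(t)dt und Anwendung von a(0) = 4, finden wir a(t) = 4 - 24·t. Das Integral von der Beschleunigung, mit v(0) = -2, ergibt die Geschwindigkeit: v(t) = -12·t^2 + 4·t - 2. Durch Integration von der Geschwindigkeit und Verwendung der Anfangsbedingung x(0) = 3, erhalten wir x(t) = -4·t^3 + 2·t^2 - 2·t + 3. Wir haben die Position x(t) = -4·t^3 + 2·t^2 - 2·t + 3. Durch Einsetzen von t = 3: x(3) = -93.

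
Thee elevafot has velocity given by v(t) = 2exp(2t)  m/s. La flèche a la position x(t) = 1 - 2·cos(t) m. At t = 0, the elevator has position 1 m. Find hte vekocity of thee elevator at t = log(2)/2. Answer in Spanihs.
Tenemos la velocidad v(t) = 2·exp(2·t). Sustituyendo t = log(2)/2: v(log(2)/2) = 4.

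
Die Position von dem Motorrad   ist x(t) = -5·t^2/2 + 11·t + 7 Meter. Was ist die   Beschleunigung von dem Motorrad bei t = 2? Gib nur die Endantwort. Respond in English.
The acceleration at t = 2 is a = -5.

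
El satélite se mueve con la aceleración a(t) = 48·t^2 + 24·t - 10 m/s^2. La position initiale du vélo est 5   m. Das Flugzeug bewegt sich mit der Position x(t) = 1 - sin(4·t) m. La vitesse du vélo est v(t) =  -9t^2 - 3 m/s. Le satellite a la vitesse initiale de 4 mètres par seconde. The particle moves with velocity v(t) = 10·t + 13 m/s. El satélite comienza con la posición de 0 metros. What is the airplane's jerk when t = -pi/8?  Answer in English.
To solve this, we need to take 3 derivatives of our position equation x(t) = 1 - sin(4·t). Taking d/dt of x(t), we find v(t) = -4·cos(4·t). Differentiating velocity, we get acceleration: a(t) = 16·sin(4·t). Differentiating acceleration, we get jerk: j(t) = 64·cos(4·t). Using j(t) = 64·cos(4·t) and substituting t = -pi/8, we find j = 0.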